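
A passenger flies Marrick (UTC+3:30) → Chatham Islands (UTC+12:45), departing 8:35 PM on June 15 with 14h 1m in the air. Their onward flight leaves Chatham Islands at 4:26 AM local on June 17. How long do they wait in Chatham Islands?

8 hours 35 minutes

Convert departure to UTC: 8:35 PM − 3:30 = 5:05 PM UTC on Jun 15.
Add 14 hours 1 minute flight time → 7:06 AM UTC (Jun 16).
Chatham Islands is UTC+12:45, so local arrival = 7:06 AM + 12:45 = 7:51 PM on Jun 16.
Layover = 4:26 AM − 7:51 PM (+1 day) = 8 hours 35 minutes.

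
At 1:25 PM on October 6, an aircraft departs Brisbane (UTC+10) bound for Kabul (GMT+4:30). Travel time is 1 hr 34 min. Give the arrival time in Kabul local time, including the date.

9:29 AM on Oct 6

Kabul is 5:30 behind Brisbane.
After 1 hour and 34 minutes it is 2:59 PM in Brisbane.
Shift by the zone difference: 2:59 PM − 5:30 = 9:29 AM on Oct 6 in Kabul.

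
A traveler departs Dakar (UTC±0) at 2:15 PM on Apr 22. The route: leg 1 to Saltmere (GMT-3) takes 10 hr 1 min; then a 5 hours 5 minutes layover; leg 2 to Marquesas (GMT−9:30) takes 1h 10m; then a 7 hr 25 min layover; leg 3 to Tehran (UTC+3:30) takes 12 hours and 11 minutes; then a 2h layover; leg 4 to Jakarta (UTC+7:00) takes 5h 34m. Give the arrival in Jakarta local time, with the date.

Dakar is at UTC+0, so departure is already 2:15 PM UTC on Apr 22.
Add 10 hours 1 minute leg 1 → 12:16 AM UTC (Apr 23).
Add 5 hours and 5 minutes layover in Saltmere → 5:21 AM UTC.
Add 1 hour 10 minutes leg 2 → 6:31 AM UTC.
Add 7 hours 25 minutes layover in Marquesas → 1:56 PM UTC.
Add 12 hours 11 minutes leg 3 → 2:07 AM UTC (Apr 24).
Add 2 hours layover in Tehran → 4:07 AM UTC.
Add 5 hours and 34 minutes leg 4 → 9:41 AM UTC.
Jakarta is UTC+7:00, so local arrival = 9:41 AM + 7:00 = 4:41 PM on Apr 24.

4:41 PM on April 24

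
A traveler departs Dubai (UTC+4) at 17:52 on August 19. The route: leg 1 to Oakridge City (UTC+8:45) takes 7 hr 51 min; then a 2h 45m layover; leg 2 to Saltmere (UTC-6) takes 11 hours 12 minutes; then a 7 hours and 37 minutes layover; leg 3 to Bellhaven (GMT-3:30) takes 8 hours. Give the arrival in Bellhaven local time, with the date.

Convert departure to UTC: 17:52 − 4:00 = 13:52 UTC on Aug 19.
Add 7 hours 51 minutes leg 1 → 21:43 UTC.
Add 2 hours 45 minutes layover in Oakridge City → 00:28 UTC (Aug 20).
Add 11 hours 12 minutes leg 2 → 11:40 UTC.
Add 7 hours 37 minutes layover in Saltmere → 19:17 UTC.
Add 8 hours leg 3 → 03:17 UTC (Aug 21).
Bellhaven is UTC−3:30, so local arrival = 03:17 − 3:30 = 23:47 on Aug 20.

23:47 on Aug 20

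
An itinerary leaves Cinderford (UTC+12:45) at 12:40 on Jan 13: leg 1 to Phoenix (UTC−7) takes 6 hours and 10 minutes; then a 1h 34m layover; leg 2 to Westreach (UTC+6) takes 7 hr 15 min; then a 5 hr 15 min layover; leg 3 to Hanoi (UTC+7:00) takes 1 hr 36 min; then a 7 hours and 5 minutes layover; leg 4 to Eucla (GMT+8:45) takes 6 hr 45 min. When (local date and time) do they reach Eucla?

Convert departure to UTC: 12:40 − 12:45 = 23:55 UTC on Jan 12.
Add 6 hours and 10 minutes leg 1 → 06:05 UTC (Jan 13).
Add 1 hour and 34 minutes layover in Phoenix → 07:39 UTC.
Add 7 hours 15 minutes leg 2 → 14:54 UTC.
Add 5 hours 15 minutes layover in Westreach → 20:09 UTC.
Add 1 hour 36 minutes leg 3 → 21:45 UTC.
Add 7 hours 5 minutes layover in Hanoi → 04:50 UTC (Jan 14).
Add 6 hours and 45 minutes leg 4 → 11:35 UTC.
Eucla is UTC+8:45, so local arrival = 11:35 + 8:45 = 20:20 on Jan 14.

20:20 on January 14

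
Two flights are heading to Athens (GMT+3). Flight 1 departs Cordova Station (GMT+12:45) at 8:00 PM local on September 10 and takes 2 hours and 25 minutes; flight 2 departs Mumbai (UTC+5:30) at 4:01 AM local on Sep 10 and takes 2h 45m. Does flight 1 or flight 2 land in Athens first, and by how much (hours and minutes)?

the second, by 8 hours 24 minutes

Flight 1 in UTC: 8:00 PM − 12:45 = 7:15 AM on Sep 10.
+2 hours 25 minutes → arrive 9:40 AM UTC on Sep 10.
Flight 2 in UTC: 4:01 AM − 5:30 = 10:31 PM on Sep 9.
+2 hours and 45 minutes → arrive 1:16 AM UTC on Sep 10.
Flight 2 lands earlier by 8 hours 24 minutes.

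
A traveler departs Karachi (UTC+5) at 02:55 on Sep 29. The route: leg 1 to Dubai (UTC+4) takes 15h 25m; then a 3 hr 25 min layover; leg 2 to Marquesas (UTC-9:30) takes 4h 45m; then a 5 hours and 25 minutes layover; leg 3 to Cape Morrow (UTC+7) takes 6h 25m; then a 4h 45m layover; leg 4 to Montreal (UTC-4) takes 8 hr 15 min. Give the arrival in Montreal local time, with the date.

Convert departure to UTC: 02:55 − 5:00 = 21:55 UTC on Sep 28.
Add 15 hours 25 minutes leg 1 → 13:20 UTC (Sep 29).
Add 3 hours and 25 minutes layover in Dubai → 16:45 UTC.
Add 4 hours and 45 minutes leg 2 → 21:30 UTC.
Add 5 hours and 25 minutes layover in Marquesas → 02:55 UTC (Sep 30).
Add 6 hours and 25 minutes leg 3 → 09:20 UTC.
Add 4 hours and 45 minutes layover in Cape Morrow → 14:05 UTC.
Add 8 hours and 15 minutes leg 4 → 22:20 UTC.
Montreal is UTC−4:00, so local arrival = 22:20 − 4:00 = 18:20 on Sep 30.

18:20 on September 30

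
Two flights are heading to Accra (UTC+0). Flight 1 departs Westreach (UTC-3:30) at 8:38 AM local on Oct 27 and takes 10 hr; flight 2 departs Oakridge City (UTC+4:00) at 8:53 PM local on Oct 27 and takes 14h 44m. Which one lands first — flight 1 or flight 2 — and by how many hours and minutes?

Flight 1 in UTC: 8:38 AM + 3:30 = 12:08 PM on Oct 27.
+10 hours → arrive 10:08 PM UTC on Oct 27.
Flight 2 in UTC: 8:53 PM − 4:00 = 4:53 PM on Oct 27.
+14 hours and 44 minutes → arrive 7:37 AM UTC on Oct 28.
Flight 1 lands earlier by 9 hours 29 minutes.

the first, by 9 hours 29 minutes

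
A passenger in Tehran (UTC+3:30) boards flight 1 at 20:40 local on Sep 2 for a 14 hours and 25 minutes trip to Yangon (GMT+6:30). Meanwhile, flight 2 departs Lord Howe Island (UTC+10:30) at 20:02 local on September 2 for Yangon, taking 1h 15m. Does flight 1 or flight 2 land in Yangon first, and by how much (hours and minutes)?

Flight 1 in UTC: 20:40 − 3:30 = 17:10 on Sep 2.
+14 hours and 25 minutes → arrive 07:35 UTC on Sep 3.
Flight 2 in UTC: 20:02 − 10:30 = 09:32 on Sep 2.
+1 hour 15 minutes → arrive 10:47 UTC on Sep 2.
Flight 2 lands earlier by 20 hours 48 minutes.

the second, by 20 hours 48 minutes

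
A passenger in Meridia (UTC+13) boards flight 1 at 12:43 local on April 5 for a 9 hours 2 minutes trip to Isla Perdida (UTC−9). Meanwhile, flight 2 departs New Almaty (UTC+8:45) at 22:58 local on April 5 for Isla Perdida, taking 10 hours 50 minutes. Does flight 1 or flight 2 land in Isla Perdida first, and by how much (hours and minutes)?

the first, by 16 hours 18 minutes

Flight 1 in UTC: 12:43 − 13:00 = 23:43 on Apr 4.
+9 hours and 2 minutes → arrive 08:45 UTC on Apr 5.
Flight 2 in UTC: 22:58 − 8:45 = 14:13 on Apr 5.
+10 hours 50 minutes → arrive 01:03 UTC on Apr 6.
Flight 1 lands earlier by 16 hours 18 minutes.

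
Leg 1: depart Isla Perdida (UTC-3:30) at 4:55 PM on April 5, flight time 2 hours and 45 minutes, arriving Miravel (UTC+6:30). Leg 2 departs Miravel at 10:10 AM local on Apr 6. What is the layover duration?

4 hours 30 minutes

Convert departure to UTC: 4:55 PM + 3:30 = 8:25 PM UTC on Apr 5.
Add 2 hours 45 minutes flight time → 11:10 PM UTC.
Miravel is UTC+6:30, so local arrival = 11:10 PM + 6:30 = 5:40 AM on Apr 6.
Layover = 10:10 AM − 5:40 AM = 4 hours 30 minutes.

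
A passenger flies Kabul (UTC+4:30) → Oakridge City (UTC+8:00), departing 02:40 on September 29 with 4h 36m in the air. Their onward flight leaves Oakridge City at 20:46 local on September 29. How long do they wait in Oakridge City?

10 hours

Convert departure to UTC: 02:40 − 4:30 = 22:10 UTC on Sep 28.
Add 4 hours and 36 minutes flight time → 02:46 UTC (Sep 29).
Oakridge City is UTC+8:00, so local arrival = 02:46 + 8:00 = 10:46 on Sep 29.
Layover = 20:46 − 10:46 = 10 hours.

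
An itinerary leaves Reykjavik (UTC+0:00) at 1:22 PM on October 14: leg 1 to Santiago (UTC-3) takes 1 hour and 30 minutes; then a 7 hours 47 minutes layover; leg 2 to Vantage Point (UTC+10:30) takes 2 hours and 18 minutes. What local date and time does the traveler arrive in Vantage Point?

11:27 AM on October 15

Reykjavik is at UTC+0, so departure is already 1:22 PM UTC on Oct 14.
Add 1 hour 30 minutes leg 1 → 2:52 PM UTC.
Add 7 hours and 47 minutes layover in Santiago → 10:39 PM UTC.
Add 2 hours 18 minutes leg 2 → 12:57 AM UTC (Oct 15).
Vantage Point is UTC+10:30, so local arrival = 12:57 AM + 10:30 = 11:27 AM on Oct 15.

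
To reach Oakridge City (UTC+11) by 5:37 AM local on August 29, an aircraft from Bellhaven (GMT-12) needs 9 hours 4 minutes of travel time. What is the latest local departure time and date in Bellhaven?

9:33 PM on Aug 27

Target arrival in UTC: 5:37 AM − 11:00 = 6:37 PM on Aug 28.
Subtract 9 hours 4 minutes → departure 9:33 AM UTC on Aug 28.
Bellhaven is UTC−12:00: 9:33 AM − 12:00 = 9:33 PM on Aug 27.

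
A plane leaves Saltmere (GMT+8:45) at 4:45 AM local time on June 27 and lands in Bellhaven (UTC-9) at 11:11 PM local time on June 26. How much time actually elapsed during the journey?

12 hours 11 minutes

Bellhaven is 17:45 behind Saltmere.
Clock-face elapsed time (ignoring zones) is −5 hours 34 minutes.
Actual elapsed = −5 hours 34 minutes + 17:45 = 12 hours 11 minutes.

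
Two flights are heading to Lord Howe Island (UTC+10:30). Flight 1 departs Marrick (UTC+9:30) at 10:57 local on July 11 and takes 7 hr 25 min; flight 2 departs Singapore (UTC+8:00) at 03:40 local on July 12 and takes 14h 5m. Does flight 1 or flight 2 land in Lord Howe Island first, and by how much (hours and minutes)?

the first, by 24 hours 53 minutes

Flight 1 in UTC: 10:57 − 9:30 = 01:27 on Jul 11.
+7 hours 25 minutes → arrive 08:52 UTC on Jul 11.
Flight 2 in UTC: 03:40 − 8:00 = 19:40 on Jul 11.
+14 hours and 5 minutes → arrive 09:45 UTC on Jul 12.
Flight 1 lands earlier by 24 hours 53 minutes.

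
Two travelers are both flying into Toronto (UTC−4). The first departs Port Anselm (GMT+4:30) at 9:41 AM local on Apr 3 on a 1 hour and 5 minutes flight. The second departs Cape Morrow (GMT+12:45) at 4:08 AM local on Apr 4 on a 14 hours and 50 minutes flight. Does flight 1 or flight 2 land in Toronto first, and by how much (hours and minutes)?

Flight 1 in UTC: 9:41 AM − 4:30 = 5:11 AM on Apr 3.
+1 hour 5 minutes → arrive 6:16 AM UTC on Apr 3.
Flight 2 in UTC: 4:08 AM − 12:45 = 3:23 PM on Apr 3.
+14 hours and 50 minutes → arrive 6:13 AM UTC on Apr 4.
Flight 1 lands earlier by 23 hours 57 minutes.

the first, by 23 hours 57 minutes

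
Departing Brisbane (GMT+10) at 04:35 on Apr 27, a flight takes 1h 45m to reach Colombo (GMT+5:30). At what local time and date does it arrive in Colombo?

Convert departure to UTC: 04:35 − 10:00 = 18:35 UTC on Apr 26.
Add 1 hour and 45 minutes travel time → 20:20 UTC.
Colombo is UTC+5:30, so local arrival = 20:20 + 5:30 = 01:50 on Apr 27.

01:50 on April 27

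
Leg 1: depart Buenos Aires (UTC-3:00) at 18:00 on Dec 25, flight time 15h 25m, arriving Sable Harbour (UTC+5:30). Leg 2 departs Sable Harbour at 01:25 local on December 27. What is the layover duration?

7 hours 30 minutes

Convert departure to UTC: 18:00 + 3:00 = 21:00 UTC on Dec 25.
Add 15 hours 25 minutes flight time → 12:25 UTC (Dec 26).
Sable Harbour is UTC+5:30, so local arrival = 12:25 + 5:30 = 17:55 on Dec 26.
Layover = 01:25 − 17:55 (+1 day) = 7 hours 30 minutes.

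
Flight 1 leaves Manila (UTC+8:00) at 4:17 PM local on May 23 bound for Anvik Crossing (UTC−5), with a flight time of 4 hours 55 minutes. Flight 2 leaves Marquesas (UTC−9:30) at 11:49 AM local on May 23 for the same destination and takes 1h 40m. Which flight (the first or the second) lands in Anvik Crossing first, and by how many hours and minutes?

the first, by 9 hours 47 minutes

Flight 1 in UTC: 4:17 PM − 8:00 = 8:17 AM on May 23.
+4 hours 55 minutes → arrive 1:12 PM UTC on May 23.
Flight 2 in UTC: 11:49 AM + 9:30 = 9:19 PM on May 23.
+1 hour 40 minutes → arrive 10:59 PM UTC on May 23.
Flight 1 lands earlier by 9 hours 47 minutes.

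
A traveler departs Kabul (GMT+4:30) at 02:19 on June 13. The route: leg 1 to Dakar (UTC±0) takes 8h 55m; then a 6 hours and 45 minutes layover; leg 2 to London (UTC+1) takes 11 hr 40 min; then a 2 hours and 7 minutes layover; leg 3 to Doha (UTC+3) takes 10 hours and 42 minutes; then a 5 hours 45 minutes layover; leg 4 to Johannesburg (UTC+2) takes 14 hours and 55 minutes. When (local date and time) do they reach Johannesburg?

Convert departure to UTC: 02:19 − 4:30 = 21:49 UTC on Jun 12.
Add 8 hours and 55 minutes leg 1 → 06:44 UTC (Jun 13).
Add 6 hours and 45 minutes layover in Dakar → 13:29 UTC.
Add 11 hours and 40 minutes leg 2 → 01:09 UTC (Jun 14).
Add 2 hours 7 minutes layover in London → 03:16 UTC.
Add 10 hours 42 minutes leg 3 → 13:58 UTC.
Add 5 hours 45 minutes layover in Doha → 19:43 UTC.
Add 14 hours and 55 minutes leg 4 → 10:38 UTC (Jun 15).
Johannesburg is UTC+2:00, so local arrival = 10:38 + 2:00 = 12:38 on Jun 15.

12:38 on June 15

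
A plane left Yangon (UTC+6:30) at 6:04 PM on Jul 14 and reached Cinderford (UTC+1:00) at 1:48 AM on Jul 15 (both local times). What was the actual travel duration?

Cinderford is 5:30 behind Yangon.
Clock-face elapsed time (ignoring zones) is 7 hours 44 minutes.
Actual elapsed = 7 hours 44 minutes + 5:30 = 13 hours 14 minutes.

13 hours 14 minutes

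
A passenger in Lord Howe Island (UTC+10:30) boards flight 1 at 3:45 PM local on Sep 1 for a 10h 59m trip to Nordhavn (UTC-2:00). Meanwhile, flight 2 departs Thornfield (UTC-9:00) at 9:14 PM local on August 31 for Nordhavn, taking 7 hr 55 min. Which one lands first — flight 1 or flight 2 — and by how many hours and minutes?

Flight 1 in UTC: 3:45 PM − 10:30 = 5:15 AM on Sep 1.
+10 hours 59 minutes → arrive 4:14 PM UTC on Sep 1.
Flight 2 in UTC: 9:14 PM + 9:00 = 6:14 AM on Sep 1.
+7 hours and 55 minutes → arrive 2:09 PM UTC on Sep 1.
Flight 2 lands earlier by 2 hours 5 minutes.

the second, by 2 hours 5 minutes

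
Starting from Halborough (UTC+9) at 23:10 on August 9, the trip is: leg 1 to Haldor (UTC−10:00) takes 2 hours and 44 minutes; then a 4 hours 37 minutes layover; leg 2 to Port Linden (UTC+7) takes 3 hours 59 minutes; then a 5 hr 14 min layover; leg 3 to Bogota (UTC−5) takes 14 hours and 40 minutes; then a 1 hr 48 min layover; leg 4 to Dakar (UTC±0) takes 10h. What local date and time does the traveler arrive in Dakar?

Convert departure to UTC: 23:10 − 9:00 = 14:10 UTC on Aug 9.
Add 2 hours 44 minutes leg 1 → 16:54 UTC.
Add 4 hours and 37 minutes layover in Haldor → 21:31 UTC.
Add 3 hours and 59 minutes leg 2 → 01:30 UTC (Aug 10).
Add 5 hours and 14 minutes layover in Port Linden → 06:44 UTC.
Add 14 hours 40 minutes leg 3 → 21:24 UTC.
Add 1 hour and 48 minutes layover in Bogota → 23:12 UTC.
Add 10 hours leg 4 → 09:12 UTC (Aug 11).
Dakar is UTC+0, so local arrival is the same: 09:12 on Aug 11.

09:12 on August 11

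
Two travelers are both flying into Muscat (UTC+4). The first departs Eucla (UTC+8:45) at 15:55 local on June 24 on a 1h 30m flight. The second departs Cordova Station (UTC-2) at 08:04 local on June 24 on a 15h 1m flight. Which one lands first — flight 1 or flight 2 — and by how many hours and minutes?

Flight 1 in UTC: 15:55 − 8:45 = 07:10 on Jun 24.
+1 hour and 30 minutes → arrive 08:40 UTC on Jun 24.
Flight 2 in UTC: 08:04 + 2:00 = 10:04 on Jun 24.
+15 hours and 1 minute → arrive 01:05 UTC on Jun 25.
Flight 1 lands earlier by 16 hours 25 minutes.

the first, by 16 hours 25 minutes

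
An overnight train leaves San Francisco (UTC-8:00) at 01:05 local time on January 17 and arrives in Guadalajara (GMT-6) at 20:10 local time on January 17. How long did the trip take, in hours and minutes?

Departure in UTC: 01:05 + 8:00 = 09:05 on Jan 17.
Arrival in UTC: 20:10 + 6:00 = 02:10 on Jan 18.
Elapsed = 02:10 − 09:05 (+1 day) = 17 hours 5 minutes.

17 hours 5 minutes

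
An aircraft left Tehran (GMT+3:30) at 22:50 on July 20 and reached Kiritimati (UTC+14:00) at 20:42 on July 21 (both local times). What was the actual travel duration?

Kiritimati is 10:30 ahead of Tehran.
Clock-face elapsed time (ignoring zones) is 21 hours 52 minutes.
Actual elapsed = 21 hours 52 minutes − 10:30 = 11 hours 22 minutes.

11 hours 22 minutes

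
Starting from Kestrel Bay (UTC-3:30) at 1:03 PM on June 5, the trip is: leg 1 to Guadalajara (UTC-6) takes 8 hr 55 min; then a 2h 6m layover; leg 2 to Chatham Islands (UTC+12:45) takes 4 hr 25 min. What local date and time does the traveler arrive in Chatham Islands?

8:44 PM on Jun 6

Convert departure to UTC: 1:03 PM + 3:30 = 4:33 PM UTC on Jun 5.
Add 8 hours 55 minutes leg 1 → 1:28 AM UTC (Jun 6).
Add 2 hours and 6 minutes layover in Guadalajara → 3:34 AM UTC.
Add 4 hours and 25 minutes leg 2 → 7:59 AM UTC.
Chatham Islands is UTC+12:45, so local arrival = 7:59 AM + 12:45 = 8:44 PM on Jun 6.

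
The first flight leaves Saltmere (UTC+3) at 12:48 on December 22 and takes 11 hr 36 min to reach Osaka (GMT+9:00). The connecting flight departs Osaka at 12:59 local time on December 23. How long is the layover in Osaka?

6 hours 35 minutes

Convert departure to UTC: 12:48 − 3:00 = 09:48 UTC on Dec 22.
Add 11 hours 36 minutes flight time → 21:24 UTC.
Osaka is UTC+9:00, so local arrival = 21:24 + 9:00 = 06:24 on Dec 23.
Layover = 12:59 − 06:24 = 6 hours 35 minutes.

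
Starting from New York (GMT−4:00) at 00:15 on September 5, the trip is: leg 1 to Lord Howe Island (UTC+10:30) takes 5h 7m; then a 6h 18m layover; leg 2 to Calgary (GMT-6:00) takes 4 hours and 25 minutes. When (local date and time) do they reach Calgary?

Convert departure to UTC: 00:15 + 4:00 = 04:15 UTC on Sep 5.
Add 5 hours and 7 minutes leg 1 → 09:22 UTC.
Add 6 hours and 18 minutes layover in Lord Howe Island → 15:40 UTC.
Add 4 hours 25 minutes leg 2 → 20:05 UTC.
Calgary is UTC−6:00, so local arrival = 20:05 − 6:00 = 14:05 on Sep 5.

14:05 on Sep 5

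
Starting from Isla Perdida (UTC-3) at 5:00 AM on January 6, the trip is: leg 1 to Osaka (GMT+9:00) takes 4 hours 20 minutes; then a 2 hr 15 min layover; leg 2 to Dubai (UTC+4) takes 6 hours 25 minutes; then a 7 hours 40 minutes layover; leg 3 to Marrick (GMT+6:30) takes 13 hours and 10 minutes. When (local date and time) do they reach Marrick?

Convert departure to UTC: 5:00 AM + 3:00 = 8:00 AM UTC on Jan 6.
Add 4 hours 20 minutes leg 1 → 12:20 PM UTC.
Add 2 hours 15 minutes layover in Osaka → 2:35 PM UTC.
Add 6 hours 25 minutes leg 2 → 9:00 PM UTC.
Add 7 hours 40 minutes layover in Dubai → 4:40 AM UTC (Jan 7).
Add 13 hours and 10 minutes leg 3 → 5:50 PM UTC.
Marrick is UTC+6:30, so local arrival = 5:50 PM + 6:30 = 12:20 AM on Jan 8.

12:20 AM on Jan 8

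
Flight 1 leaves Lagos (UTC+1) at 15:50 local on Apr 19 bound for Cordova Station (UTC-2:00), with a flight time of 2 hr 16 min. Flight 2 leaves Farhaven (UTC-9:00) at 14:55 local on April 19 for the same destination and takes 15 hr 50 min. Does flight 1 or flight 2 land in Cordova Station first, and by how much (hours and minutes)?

the first, by 22 hours 39 minutes

Flight 1 in UTC: 15:50 − 1:00 = 14:50 on Apr 19.
+2 hours 16 minutes → arrive 17:06 UTC on Apr 19.
Flight 2 in UTC: 14:55 + 9:00 = 23:55 on Apr 19.
+15 hours and 50 minutes → arrive 15:45 UTC on Apr 20.
Flight 1 lands earlier by 22 hours 39 minutes.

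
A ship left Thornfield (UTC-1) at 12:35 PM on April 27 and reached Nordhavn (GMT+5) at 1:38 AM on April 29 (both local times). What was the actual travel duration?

31 hours 3 minutes

Departure in UTC: 12:35 PM + 1:00 = 1:35 PM on Apr 27.
Arrival in UTC: 1:38 AM − 5:00 = 8:38 PM on Apr 28.
Elapsed = 8:38 PM − 1:35 PM (+1 day) = 31 hours 3 minutes.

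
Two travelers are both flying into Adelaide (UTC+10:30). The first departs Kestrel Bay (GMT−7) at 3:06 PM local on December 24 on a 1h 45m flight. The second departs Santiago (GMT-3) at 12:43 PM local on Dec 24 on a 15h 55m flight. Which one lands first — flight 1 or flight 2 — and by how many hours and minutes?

the first, by 7 hours 47 minutes

Flight 1 in UTC: 3:06 PM + 7:00 = 10:06 PM on Dec 24.
+1 hour and 45 minutes → arrive 11:51 PM UTC on Dec 24.
Flight 2 in UTC: 12:43 PM + 3:00 = 3:43 PM on Dec 24.
+15 hours and 55 minutes → arrive 7:38 AM UTC on Dec 25.
Flight 1 lands earlier by 7 hours 47 minutes.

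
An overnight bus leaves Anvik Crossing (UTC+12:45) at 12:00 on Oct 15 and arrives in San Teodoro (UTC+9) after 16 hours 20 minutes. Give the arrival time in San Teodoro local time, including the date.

Convert departure to UTC: 12:00 − 12:45 = 23:15 UTC on Oct 14.
Add 16 hours 20 minutes travel time → 15:35 UTC (Oct 15).
San Teodoro is UTC+9:00, so local arrival = 15:35 + 9:00 = 00:35 on Oct 16.

00:35 on October 16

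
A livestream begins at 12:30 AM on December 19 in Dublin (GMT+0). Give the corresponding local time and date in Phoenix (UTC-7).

5:30 PM on Dec 18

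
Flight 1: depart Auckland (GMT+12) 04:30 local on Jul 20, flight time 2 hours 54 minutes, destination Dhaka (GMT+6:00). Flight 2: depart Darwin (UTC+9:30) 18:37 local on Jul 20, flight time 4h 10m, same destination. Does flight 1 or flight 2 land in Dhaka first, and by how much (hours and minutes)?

Flight 1 in UTC: 04:30 − 12:00 = 16:30 on Jul 19.
+2 hours 54 minutes → arrive 19:24 UTC on Jul 19.
Flight 2 in UTC: 18:37 − 9:30 = 09:07 on Jul 20.
+4 hours 10 minutes → arrive 13:17 UTC on Jul 20.
Flight 1 lands earlier by 17 hours 53 minutes.

the first, by 17 hours 53 minutes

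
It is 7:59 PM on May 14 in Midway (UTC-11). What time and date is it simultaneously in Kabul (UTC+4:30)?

In UTC: 7:59 PM + 11:00 = 6:59 AM on May 15.
Kabul is UTC+4:30: 6:59 AM + 4:30 = 11:29 AM on May 15.

11:29 AM on May 15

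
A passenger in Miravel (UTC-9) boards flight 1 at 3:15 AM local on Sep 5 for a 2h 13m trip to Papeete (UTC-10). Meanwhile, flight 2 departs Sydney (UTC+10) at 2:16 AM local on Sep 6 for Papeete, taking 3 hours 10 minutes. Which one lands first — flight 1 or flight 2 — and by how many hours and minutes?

Flight 1 in UTC: 3:15 AM + 9:00 = 12:15 PM on Sep 5.
+2 hours and 13 minutes → arrive 2:28 PM UTC on Sep 5.
Flight 2 in UTC: 2:16 AM − 10:00 = 4:16 PM on Sep 5.
+3 hours and 10 minutes → arrive 7:26 PM UTC on Sep 5.
Flight 1 lands earlier by 4 hours 58 minutes.

the first, by 4 hours 58 minutes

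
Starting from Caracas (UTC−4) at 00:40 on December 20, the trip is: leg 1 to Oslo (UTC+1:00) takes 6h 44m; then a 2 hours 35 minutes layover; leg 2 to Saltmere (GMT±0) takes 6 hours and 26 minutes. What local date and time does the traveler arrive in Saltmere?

Convert departure to UTC: 00:40 + 4:00 = 04:40 UTC on Dec 20.
Add 6 hours and 44 minutes leg 1 → 11:24 UTC.
Add 2 hours 35 minutes layover in Oslo → 13:59 UTC.
Add 6 hours 26 minutes leg 2 → 20:25 UTC.
Saltmere is UTC+0, so local arrival is the same: 20:25 on Dec 20.

20:25 on December 20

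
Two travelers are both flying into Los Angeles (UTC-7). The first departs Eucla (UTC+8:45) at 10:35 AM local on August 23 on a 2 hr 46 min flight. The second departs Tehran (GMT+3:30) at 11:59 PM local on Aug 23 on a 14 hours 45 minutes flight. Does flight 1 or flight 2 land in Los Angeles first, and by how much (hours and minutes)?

the first, by 30 hours 38 minutes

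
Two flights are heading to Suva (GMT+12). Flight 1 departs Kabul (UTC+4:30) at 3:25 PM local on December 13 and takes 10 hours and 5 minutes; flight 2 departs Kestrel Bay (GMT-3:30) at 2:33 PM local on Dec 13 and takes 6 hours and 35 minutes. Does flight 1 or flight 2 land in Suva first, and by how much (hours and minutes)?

Flight 1 in UTC: 3:25 PM − 4:30 = 10:55 AM on Dec 13.
+10 hours 5 minutes → arrive 9:00 PM UTC on Dec 13.
Flight 2 in UTC: 2:33 PM + 3:30 = 6:03 PM on Dec 13.
+6 hours and 35 minutes → arrive 12:38 AM UTC on Dec 14.
Flight 1 lands earlier by 3 hours 38 minutes.

the first, by 3 hours 38 minutes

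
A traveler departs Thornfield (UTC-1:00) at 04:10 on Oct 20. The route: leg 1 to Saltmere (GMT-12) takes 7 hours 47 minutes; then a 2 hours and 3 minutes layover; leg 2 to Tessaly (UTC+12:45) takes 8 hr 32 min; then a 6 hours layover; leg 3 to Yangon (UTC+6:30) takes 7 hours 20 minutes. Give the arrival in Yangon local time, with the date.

Convert departure to UTC: 04:10 + 1:00 = 05:10 UTC on Oct 20.
Add 7 hours 47 minutes leg 1 → 12:57 UTC.
Add 2 hours and 3 minutes layover in Saltmere → 15:00 UTC.
Add 8 hours and 32 minutes leg 2 → 23:32 UTC.
Add 6 hours layover in Tessaly → 05:32 UTC (Oct 21).
Add 7 hours 20 minutes leg 3 → 12:52 UTC.
Yangon is UTC+6:30, so local arrival = 12:52 + 6:30 = 19:22 on Oct 21.

19:22 on Oct 21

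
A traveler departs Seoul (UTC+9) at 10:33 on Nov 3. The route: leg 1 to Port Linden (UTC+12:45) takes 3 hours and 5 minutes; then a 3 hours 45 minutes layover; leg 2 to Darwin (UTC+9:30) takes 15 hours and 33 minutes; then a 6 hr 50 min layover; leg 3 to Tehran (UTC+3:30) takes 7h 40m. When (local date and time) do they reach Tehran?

Convert departure to UTC: 10:33 − 9:00 = 01:33 UTC on Nov 3.
Add 3 hours and 5 minutes leg 1 → 04:38 UTC.
Add 3 hours 45 minutes layover in Port Linden → 08:23 UTC.
Add 15 hours 33 minutes leg 2 → 23:56 UTC.
Add 6 hours and 50 minutes layover in Darwin → 06:46 UTC (Nov 4).
Add 7 hours and 40 minutes leg 3 → 14:26 UTC.
Tehran is UTC+3:30, so local arrival = 14:26 + 3:30 = 17:56 on Nov 4.

17:56 on November 4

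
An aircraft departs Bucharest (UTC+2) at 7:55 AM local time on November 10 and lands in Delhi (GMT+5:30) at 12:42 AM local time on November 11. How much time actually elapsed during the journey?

Departure in UTC: 7:55 AM − 2:00 = 5:55 AM on Nov 10.
Arrival in UTC: 12:42 AM − 5:30 = 7:12 PM on Nov 10.
Elapsed = 7:12 PM − 5:55 AM = 13 hours 17 minutes.

13 hours 17 minutes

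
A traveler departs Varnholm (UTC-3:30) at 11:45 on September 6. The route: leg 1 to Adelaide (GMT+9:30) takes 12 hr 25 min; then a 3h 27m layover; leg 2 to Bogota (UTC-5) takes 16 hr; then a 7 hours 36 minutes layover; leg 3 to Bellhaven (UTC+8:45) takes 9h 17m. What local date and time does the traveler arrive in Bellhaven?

Convert departure to UTC: 11:45 + 3:30 = 15:15 UTC on Sep 6.
Add 12 hours and 25 minutes leg 1 → 03:40 UTC (Sep 7).
Add 3 hours and 27 minutes layover in Adelaide → 07:07 UTC.
Add 16 hours leg 2 → 23:07 UTC.
Add 7 hours 36 minutes layover in Bogota → 06:43 UTC (Sep 8).
Add 9 hours and 17 minutes leg 3 → 16:00 UTC.
Bellhaven is UTC+8:45, so local arrival = 16:00 + 8:45 = 00:45 on Sep 9.

00:45 on September 9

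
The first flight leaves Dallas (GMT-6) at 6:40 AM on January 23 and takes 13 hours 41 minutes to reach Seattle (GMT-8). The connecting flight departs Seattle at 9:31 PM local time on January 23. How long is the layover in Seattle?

Convert departure to UTC: 6:40 AM + 6:00 = 12:40 PM UTC on Jan 23.
Add 13 hours 41 minutes flight time → 2:21 AM UTC (Jan 24).
Seattle is UTC−8:00, so local arrival = 2:21 AM − 8:00 = 6:21 PM on Jan 23.
Layover = 9:31 PM − 6:21 PM = 3 hours 10 minutes.

3 hours 10 minutes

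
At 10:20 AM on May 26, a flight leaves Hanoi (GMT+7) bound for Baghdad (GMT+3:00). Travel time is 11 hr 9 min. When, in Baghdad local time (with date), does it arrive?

5:29 PM on May 26

Convert departure to UTC: 10:20 AM − 7:00 = 3:20 AM UTC on May 26.
Add 11 hours and 9 minutes travel time → 2:29 PM UTC.
Baghdad is UTC+3:00, so local arrival = 2:29 PM + 3:00 = 5:29 PM on May 26.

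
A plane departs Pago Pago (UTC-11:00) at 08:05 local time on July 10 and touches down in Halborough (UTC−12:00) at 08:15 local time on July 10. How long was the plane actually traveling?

1 hour 10 minutes

Departure in UTC: 08:05 + 11:00 = 19:05 on Jul 10.
Arrival in UTC: 08:15 + 12:00 = 20:15 on Jul 10.
Elapsed = 20:15 − 19:05 = 1 hour 10 minutes.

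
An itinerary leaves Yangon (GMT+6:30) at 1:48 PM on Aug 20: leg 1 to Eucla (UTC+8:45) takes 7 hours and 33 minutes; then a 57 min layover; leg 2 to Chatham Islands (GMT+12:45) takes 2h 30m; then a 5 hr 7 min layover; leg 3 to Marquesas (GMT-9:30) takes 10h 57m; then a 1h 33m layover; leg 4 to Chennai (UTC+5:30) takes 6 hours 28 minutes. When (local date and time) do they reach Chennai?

11:53 PM on August 21

Convert departure to UTC: 1:48 PM − 6:30 = 7:18 AM UTC on Aug 20.
Add 7 hours and 33 minutes leg 1 → 2:51 PM UTC.
Add 57 minutes layover in Eucla → 3:48 PM UTC.
Add 2 hours 30 minutes leg 2 → 6:18 PM UTC.
Add 5 hours 7 minutes layover in Chatham Islands → 11:25 PM UTC.
Add 10 hours 57 minutes leg 3 → 10:22 AM UTC (Aug 21).
Add 1 hour and 33 minutes layover in Marquesas → 11:55 AM UTC.
Add 6 hours 28 minutes leg 4 → 6:23 PM UTC.
Chennai is UTC+5:30, so local arrival = 6:23 PM + 5:30 = 11:53 PM on Aug 21.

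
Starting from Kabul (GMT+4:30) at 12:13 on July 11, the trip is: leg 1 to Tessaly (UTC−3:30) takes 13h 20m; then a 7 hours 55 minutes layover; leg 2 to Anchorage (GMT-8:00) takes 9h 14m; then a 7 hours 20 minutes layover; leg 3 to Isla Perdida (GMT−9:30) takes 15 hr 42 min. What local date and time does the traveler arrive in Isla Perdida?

03:44 on Jul 13

Convert departure to UTC: 12:13 − 4:30 = 07:43 UTC on Jul 11.
Add 13 hours 20 minutes leg 1 → 21:03 UTC.
Add 7 hours 55 minutes layover in Tessaly → 04:58 UTC (Jul 12).
Add 9 hours 14 minutes leg 2 → 14:12 UTC.
Add 7 hours 20 minutes layover in Anchorage → 21:32 UTC.
Add 15 hours and 42 minutes leg 3 → 13:14 UTC (Jul 13).
Isla Perdida is UTC−9:30, so local arrival = 13:14 − 9:30 = 03:44 on Jul 13.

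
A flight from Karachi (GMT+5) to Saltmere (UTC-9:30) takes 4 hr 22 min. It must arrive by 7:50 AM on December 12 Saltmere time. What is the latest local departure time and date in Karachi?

5:58 PM on December 12

Target arrival in UTC: 7:50 AM + 9:30 = 5:20 PM on Dec 12.
Subtract 4 hours 22 minutes → departure 12:58 PM UTC on Dec 12.
Karachi is UTC+5:00: 12:58 PM + 5:00 = 5:58 PM on Dec 12.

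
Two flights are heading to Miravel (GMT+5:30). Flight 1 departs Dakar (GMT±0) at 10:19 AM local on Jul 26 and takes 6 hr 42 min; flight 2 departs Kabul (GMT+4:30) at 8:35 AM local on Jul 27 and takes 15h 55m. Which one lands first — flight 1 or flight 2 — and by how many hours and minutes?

the first, by 26 hours 59 minutes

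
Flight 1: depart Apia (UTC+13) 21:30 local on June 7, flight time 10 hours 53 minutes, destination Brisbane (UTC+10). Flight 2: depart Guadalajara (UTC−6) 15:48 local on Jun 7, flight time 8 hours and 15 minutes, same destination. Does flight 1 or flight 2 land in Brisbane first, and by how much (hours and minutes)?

the first, by 10 hours 40 minutes

Flight 1 in UTC: 21:30 − 13:00 = 08:30 on Jun 7.
+10 hours 53 minutes → arrive 19:23 UTC on Jun 7.
Flight 2 in UTC: 15:48 + 6:00 = 21:48 on Jun 7.
+8 hours 15 minutes → arrive 06:03 UTC on Jun 8.
Flight 1 lands earlier by 10 hours 40 minutes.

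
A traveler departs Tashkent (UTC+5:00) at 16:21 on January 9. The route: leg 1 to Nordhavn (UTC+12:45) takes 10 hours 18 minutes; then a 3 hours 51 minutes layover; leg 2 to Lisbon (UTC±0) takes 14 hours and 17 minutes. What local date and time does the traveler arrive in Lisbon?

Convert departure to UTC: 16:21 − 5:00 = 11:21 UTC on Jan 9.
Add 10 hours 18 minutes leg 1 → 21:39 UTC.
Add 3 hours 51 minutes layover in Nordhavn → 01:30 UTC (Jan 10).
Add 14 hours 17 minutes leg 2 → 15:47 UTC.
Lisbon is UTC+0, so local arrival is the same: 15:47 on Jan 10.

15:47 on Jan 10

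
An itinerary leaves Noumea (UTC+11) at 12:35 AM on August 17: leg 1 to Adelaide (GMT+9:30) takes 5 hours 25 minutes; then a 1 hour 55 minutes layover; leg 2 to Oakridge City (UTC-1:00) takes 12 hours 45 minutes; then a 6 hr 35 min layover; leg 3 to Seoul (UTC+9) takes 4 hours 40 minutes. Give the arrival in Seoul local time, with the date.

Convert departure to UTC: 12:35 AM − 11:00 = 1:35 PM UTC on Aug 16.
Add 5 hours and 25 minutes leg 1 → 7:00 PM UTC.
Add 1 hour 55 minutes layover in Adelaide → 8:55 PM UTC.
Add 12 hours and 45 minutes leg 2 → 9:40 AM UTC (Aug 17).
Add 6 hours and 35 minutes layover in Oakridge City → 4:15 PM UTC.
Add 4 hours and 40 minutes leg 3 → 8:55 PM UTC.
Seoul is UTC+9:00, so local arrival = 8:55 PM + 9:00 = 5:55 AM on Aug 18.

5:55 AM on August 18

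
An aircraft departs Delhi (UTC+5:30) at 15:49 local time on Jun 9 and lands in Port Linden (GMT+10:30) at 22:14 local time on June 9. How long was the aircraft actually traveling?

Port Linden is 5:00 ahead of Delhi.
Clock-face elapsed time (ignoring zones) is 6 hours 25 minutes.
Actual elapsed = 6 hours 25 minutes − 5:00 = 1 hour 25 minutes.

1 hour 25 minutes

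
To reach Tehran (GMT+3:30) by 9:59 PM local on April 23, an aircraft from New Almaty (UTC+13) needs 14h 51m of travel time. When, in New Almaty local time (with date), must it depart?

4:38 PM on April 23

Target arrival in UTC: 9:59 PM − 3:30 = 6:29 PM on Apr 23.
Subtract 14 hours 51 minutes → departure 3:38 AM UTC on Apr 23.
New Almaty is UTC+13:00: 3:38 AM + 13:00 = 4:38 PM on Apr 23.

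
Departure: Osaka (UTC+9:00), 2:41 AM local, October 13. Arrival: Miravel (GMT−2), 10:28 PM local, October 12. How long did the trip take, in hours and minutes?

6 hours 47 minutes

Departure in UTC: 2:41 AM − 9:00 = 5:41 PM on Oct 12.
Arrival in UTC: 10:28 PM + 2:00 = 12:28 AM on Oct 13.
Elapsed = 12:28 AM − 5:41 PM (+1 day) = 6 hours 47 minutes.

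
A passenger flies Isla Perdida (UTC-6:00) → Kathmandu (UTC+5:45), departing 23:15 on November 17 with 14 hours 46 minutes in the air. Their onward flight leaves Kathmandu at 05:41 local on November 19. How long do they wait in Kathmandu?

Convert departure to UTC: 23:15 + 6:00 = 05:15 UTC on Nov 18.
Add 14 hours 46 minutes flight time → 20:01 UTC.
Kathmandu is UTC+5:45, so local arrival = 20:01 + 5:45 = 01:46 on Nov 19.
Layover = 05:41 − 01:46 = 3 hours 55 minutes.

3 hours 55 minutes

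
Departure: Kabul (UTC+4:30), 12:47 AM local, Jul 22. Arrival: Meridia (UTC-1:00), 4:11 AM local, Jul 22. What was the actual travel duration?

Meridia is 5:30 behind Kabul.
Clock-face elapsed time (ignoring zones) is 3 hours 24 minutes.
Actual elapsed = 3 hours 24 minutes + 5:30 = 8 hours 54 minutes.

8 hours 54 minutes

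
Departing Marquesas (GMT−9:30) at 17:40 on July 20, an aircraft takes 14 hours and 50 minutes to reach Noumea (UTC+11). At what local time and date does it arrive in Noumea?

05:00 on July 22

Convert departure to UTC: 17:40 + 9:30 = 03:10 UTC on Jul 21.
Add 14 hours and 50 minutes travel time → 18:00 UTC.
Noumea is UTC+11:00, so local arrival = 18:00 + 11:00 = 05:00 on Jul 22.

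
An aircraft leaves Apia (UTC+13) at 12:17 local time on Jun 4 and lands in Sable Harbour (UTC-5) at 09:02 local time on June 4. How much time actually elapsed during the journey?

14 hours 45 minutes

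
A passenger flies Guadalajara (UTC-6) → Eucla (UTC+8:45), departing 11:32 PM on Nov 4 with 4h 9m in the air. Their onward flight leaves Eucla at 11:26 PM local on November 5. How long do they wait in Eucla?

5 hours

Convert departure to UTC: 11:32 PM + 6:00 = 5:32 AM UTC on Nov 5.
Add 4 hours and 9 minutes flight time → 9:41 AM UTC.
Eucla is UTC+8:45, so local arrival = 9:41 AM + 8:45 = 6:26 PM on Nov 5.
Layover = 11:26 PM − 6:26 PM = 5 hours.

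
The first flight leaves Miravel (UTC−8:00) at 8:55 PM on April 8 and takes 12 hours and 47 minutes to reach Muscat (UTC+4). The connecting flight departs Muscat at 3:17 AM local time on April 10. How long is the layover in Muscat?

Convert departure to UTC: 8:55 PM + 8:00 = 4:55 AM UTC on Apr 9.
Add 12 hours and 47 minutes flight time → 5:42 PM UTC.
Muscat is UTC+4:00, so local arrival = 5:42 PM + 4:00 = 9:42 PM on Apr 9.
Layover = 3:17 AM − 9:42 PM (+1 day) = 5 hours 35 minutes.

5 hours 35 minutes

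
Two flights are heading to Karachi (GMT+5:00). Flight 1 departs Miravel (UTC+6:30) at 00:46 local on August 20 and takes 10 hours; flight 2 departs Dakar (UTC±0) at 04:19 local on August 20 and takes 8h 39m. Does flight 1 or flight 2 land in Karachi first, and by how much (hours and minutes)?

Flight 1 in UTC: 00:46 − 6:30 = 18:16 on Aug 19.
+10 hours → arrive 04:16 UTC on Aug 20.
Flight 2 departs at 04:19 UTC (Aug 20).
+8 hours 39 minutes → arrive 12:58 UTC on Aug 20.
Flight 1 lands earlier by 8 hours 42 minutes.

the first, by 8 hours 42 minutes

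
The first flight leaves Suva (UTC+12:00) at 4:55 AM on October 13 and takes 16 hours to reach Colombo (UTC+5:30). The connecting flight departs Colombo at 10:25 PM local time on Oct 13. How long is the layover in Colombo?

8 hours

Convert departure to UTC: 4:55 AM − 12:00 = 4:55 PM UTC on Oct 12.
Add 16 hours flight time → 8:55 AM UTC (Oct 13).
Colombo is UTC+5:30, so local arrival = 8:55 AM + 5:30 = 2:25 PM on Oct 13.
Layover = 10:25 PM − 2:25 PM = 8 hours.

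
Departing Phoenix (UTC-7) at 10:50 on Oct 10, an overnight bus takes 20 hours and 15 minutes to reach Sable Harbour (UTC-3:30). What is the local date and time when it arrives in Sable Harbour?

Sable Harbour is 3:30 ahead of Phoenix.
After 20 hours 15 minutes it is 07:05 (Oct 11) in Phoenix.
Shift by the zone difference: 07:05 + 3:30 = 10:35 on Oct 11 in Sable Harbour.

10:35 on October 11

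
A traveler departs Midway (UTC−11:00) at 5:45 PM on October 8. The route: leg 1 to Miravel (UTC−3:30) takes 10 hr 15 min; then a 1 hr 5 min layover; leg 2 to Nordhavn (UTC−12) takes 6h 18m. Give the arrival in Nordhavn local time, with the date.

10:23 AM on October 9

Convert departure to UTC: 5:45 PM + 11:00 = 4:45 AM UTC on Oct 9.
Add 10 hours 15 minutes leg 1 → 3:00 PM UTC.
Add 1 hour 5 minutes layover in Miravel → 4:05 PM UTC.
Add 6 hours and 18 minutes leg 2 → 10:23 PM UTC.
Nordhavn is UTC−12:00, so local arrival = 10:23 PM − 12:00 = 10:23 AM on Oct 9.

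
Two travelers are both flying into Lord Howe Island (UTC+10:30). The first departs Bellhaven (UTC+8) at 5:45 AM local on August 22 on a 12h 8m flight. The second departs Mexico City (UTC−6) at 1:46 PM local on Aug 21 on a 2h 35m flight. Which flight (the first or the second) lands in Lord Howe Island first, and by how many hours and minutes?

Flight 1 in UTC: 5:45 AM − 8:00 = 9:45 PM on Aug 21.
+12 hours and 8 minutes → arrive 9:53 AM UTC on Aug 22.
Flight 2 in UTC: 1:46 PM + 6:00 = 7:46 PM on Aug 21.
+2 hours and 35 minutes → arrive 10:21 PM UTC on Aug 21.
Flight 2 lands earlier by 11 hours 32 minutes.

the second, by 11 hours 32 minutes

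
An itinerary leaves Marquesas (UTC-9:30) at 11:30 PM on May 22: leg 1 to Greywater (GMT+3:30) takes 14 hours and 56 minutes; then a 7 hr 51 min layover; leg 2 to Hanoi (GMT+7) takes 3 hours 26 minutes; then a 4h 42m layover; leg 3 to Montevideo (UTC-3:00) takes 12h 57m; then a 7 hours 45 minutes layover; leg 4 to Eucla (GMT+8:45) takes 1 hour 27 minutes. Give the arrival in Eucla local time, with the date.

Convert departure to UTC: 11:30 PM + 9:30 = 9:00 AM UTC on May 23.
Add 14 hours and 56 minutes leg 1 → 11:56 PM UTC.
Add 7 hours and 51 minutes layover in Greywater → 7:47 AM UTC (May 24).
Add 3 hours and 26 minutes leg 2 → 11:13 AM UTC.
Add 4 hours 42 minutes layover in Hanoi → 3:55 PM UTC.
Add 12 hours 57 minutes leg 3 → 4:52 AM UTC (May 25).
Add 7 hours 45 minutes layover in Montevideo → 12:37 PM UTC.
Add 1 hour 27 minutes leg 4 → 2:04 PM UTC.
Eucla is UTC+8:45, so local arrival = 2:04 PM + 8:45 = 10:49 PM on May 25.

10:49 PM on May 25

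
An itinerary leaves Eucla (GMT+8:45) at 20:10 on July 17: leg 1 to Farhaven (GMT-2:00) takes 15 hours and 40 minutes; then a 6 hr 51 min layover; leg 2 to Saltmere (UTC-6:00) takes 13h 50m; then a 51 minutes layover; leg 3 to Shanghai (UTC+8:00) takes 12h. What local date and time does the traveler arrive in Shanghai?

Convert departure to UTC: 20:10 − 8:45 = 11:25 UTC on Jul 17.
Add 15 hours and 40 minutes leg 1 → 03:05 UTC (Jul 18).
Add 6 hours 51 minutes layover in Farhaven → 09:56 UTC.
Add 13 hours and 50 minutes leg 2 → 23:46 UTC.
Add 51 minutes layover in Saltmere → 00:37 UTC (Jul 19).
Add 12 hours leg 3 → 12:37 UTC.
Shanghai is UTC+8:00, so local arrival = 12:37 + 8:00 = 20:37 on Jul 19.

20:37 on July 19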